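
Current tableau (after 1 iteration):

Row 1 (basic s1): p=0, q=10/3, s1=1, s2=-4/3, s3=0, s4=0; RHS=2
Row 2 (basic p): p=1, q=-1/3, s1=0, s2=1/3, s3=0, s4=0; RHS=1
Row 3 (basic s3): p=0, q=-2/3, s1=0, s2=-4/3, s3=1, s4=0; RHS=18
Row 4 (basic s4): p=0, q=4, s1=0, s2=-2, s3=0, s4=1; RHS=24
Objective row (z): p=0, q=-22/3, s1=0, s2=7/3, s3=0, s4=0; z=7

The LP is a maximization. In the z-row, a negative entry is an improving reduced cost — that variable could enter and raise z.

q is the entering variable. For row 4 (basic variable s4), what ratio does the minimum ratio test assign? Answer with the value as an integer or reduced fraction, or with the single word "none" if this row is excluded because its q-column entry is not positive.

6

Ratio = RHS / (q entry) = 24 / 4 = 6.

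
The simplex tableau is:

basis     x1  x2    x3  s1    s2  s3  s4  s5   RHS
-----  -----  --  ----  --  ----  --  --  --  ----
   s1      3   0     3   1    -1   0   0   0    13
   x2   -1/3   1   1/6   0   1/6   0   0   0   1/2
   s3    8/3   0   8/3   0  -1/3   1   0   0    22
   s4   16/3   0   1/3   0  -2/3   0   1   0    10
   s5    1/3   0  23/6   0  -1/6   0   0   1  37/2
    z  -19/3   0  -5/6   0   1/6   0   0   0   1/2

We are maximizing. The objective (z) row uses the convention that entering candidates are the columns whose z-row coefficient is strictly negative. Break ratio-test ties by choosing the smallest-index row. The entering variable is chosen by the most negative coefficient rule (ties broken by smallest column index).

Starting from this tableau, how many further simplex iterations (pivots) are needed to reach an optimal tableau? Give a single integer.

2

pivot: x1 in, s4 out → z = 99/8
pivot: s2 in, x2 out → z = 18
No improving column remains; optimal.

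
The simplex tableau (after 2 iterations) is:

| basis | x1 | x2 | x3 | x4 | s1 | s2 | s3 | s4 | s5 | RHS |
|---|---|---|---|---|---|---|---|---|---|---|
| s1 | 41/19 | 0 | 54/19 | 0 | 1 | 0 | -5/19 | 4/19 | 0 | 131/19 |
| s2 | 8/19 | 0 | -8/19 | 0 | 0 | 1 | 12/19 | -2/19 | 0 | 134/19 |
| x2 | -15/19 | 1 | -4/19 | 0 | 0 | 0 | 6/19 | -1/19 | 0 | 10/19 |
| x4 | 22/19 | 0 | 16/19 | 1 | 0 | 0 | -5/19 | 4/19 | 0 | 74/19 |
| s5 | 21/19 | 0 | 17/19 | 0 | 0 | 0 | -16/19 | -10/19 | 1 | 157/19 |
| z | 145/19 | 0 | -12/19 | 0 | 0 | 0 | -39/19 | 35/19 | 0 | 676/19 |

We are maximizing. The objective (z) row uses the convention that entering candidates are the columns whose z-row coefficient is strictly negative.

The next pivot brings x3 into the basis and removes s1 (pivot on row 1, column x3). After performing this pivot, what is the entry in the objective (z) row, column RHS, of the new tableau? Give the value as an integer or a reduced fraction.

334/9

Pivot element is row 1, column x3: 54/19.
Normalize row 1: new (row 1, RHS) = (131/19)/(54/19) = 131/54.
z-row ← z-row − (-12/19)·(new row 1): 676/19 − (-12/19)·(131/54) = 334/9.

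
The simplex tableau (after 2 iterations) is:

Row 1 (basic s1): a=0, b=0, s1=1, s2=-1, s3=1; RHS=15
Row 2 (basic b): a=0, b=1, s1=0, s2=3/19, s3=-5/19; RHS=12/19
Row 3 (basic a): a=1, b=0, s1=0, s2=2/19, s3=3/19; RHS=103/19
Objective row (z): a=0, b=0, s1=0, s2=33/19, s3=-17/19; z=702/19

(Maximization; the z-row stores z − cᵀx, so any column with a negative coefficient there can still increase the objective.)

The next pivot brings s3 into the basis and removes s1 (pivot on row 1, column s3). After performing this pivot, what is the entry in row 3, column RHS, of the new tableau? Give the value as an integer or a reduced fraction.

Pivot element is row 1, column s3: 1.
Normalize row 1: new (row 1, RHS) = 15/1 = 15.
row 3 ← row 3 − (3/19)·(new row 1): 103/19 − (3/19)·15 = 58/19.

58/19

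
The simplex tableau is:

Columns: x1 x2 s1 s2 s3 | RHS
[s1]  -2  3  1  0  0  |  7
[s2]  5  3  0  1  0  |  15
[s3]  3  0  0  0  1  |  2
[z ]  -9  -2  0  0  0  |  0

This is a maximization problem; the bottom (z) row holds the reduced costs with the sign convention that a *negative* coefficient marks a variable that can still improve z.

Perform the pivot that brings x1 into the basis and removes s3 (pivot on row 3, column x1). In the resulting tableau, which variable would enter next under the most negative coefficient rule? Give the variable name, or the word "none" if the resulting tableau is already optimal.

Pivot element 3. New z-row = old z-row − (-9)·(row 3/3).
Updated z-row coefficients: x1: 0, x2: -2, s1: 0, s2: 0, s3: 3.
The most negative is -2 in column x2, so x2 would enter next.

x2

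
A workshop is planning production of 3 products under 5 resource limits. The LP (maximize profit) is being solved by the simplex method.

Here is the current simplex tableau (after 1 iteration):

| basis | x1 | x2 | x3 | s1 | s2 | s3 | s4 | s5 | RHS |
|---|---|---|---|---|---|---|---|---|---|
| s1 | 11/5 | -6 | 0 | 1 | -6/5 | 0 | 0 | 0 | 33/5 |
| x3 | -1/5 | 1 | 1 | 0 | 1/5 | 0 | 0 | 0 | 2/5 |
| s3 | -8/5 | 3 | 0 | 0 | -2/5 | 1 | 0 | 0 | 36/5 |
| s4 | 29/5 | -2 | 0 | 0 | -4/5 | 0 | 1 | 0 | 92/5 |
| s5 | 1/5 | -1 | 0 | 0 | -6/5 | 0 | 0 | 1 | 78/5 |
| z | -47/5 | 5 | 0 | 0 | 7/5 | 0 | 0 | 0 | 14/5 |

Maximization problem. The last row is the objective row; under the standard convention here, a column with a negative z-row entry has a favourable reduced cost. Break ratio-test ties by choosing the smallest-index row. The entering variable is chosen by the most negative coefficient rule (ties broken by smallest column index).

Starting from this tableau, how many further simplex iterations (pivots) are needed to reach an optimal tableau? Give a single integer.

pivot: x1 in, s1 out → z = 31
pivot: x2 in, s4 out → z = 4939/152
pivot: s2 in, x2 out → z = 847/26
No improving column remains; optimal.

3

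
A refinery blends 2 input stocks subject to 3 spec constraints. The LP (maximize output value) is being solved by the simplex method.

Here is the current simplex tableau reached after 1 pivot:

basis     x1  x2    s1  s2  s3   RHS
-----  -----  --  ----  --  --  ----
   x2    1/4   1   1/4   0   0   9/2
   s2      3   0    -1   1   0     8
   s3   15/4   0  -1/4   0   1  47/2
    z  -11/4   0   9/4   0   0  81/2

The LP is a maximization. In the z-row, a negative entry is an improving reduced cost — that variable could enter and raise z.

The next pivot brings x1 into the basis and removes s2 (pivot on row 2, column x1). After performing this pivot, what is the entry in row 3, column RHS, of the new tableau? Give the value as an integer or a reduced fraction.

Pivot element is row 2, column x1: 3.
Normalize row 2: new (row 2, RHS) = 8/3 = 8/3.
row 3 ← row 3 − (15/4)·(new row 2): 47/2 − (15/4)·(8/3) = 27/2.

27/2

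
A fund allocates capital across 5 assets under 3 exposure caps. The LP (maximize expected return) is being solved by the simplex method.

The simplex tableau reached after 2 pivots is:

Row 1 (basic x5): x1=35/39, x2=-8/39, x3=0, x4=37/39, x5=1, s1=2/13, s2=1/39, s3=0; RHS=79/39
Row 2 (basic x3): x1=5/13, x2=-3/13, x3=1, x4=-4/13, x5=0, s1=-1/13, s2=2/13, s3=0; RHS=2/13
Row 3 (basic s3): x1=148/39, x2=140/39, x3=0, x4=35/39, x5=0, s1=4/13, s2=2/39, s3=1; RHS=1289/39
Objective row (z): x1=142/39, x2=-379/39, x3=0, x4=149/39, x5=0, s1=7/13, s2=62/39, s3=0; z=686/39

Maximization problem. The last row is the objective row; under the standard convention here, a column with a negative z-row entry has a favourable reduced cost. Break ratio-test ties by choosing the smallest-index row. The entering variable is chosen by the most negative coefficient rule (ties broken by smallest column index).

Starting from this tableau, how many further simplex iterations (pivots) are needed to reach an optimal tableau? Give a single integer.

1

pivot: x2 in, s3 out → z = 14989/140
No improving column remains; optimal.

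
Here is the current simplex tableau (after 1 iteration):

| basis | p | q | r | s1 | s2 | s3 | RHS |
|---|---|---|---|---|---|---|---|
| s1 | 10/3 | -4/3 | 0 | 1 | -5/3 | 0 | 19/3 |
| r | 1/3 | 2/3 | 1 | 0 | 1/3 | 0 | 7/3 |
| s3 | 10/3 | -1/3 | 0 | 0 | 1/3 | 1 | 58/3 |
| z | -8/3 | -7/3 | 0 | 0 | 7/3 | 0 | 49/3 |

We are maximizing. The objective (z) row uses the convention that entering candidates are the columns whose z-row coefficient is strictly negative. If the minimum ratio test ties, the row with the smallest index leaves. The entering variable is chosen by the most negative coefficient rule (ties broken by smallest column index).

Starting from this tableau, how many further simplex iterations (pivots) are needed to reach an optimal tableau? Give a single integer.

2

pivot: p in, s1 out → z = 107/5
pivot: q in, r out → z = 229/8
No improving column remains; optimal.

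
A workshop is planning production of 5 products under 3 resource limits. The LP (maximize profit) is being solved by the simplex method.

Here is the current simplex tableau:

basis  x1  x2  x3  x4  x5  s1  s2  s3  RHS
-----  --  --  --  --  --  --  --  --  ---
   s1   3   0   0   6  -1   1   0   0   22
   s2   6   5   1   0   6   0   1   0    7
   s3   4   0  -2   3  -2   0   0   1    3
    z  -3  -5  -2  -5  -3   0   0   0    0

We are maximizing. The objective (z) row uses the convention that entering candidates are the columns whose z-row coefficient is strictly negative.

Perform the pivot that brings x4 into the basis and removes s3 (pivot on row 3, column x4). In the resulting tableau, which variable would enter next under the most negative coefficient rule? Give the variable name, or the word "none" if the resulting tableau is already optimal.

Pivot element 3. New z-row = old z-row − (-5)·(row 3/3).
Updated z-row coefficients: x1: 11/3, x2: -5, x3: -16/3, x4: 0, x5: -19/3, s1: 0, s2: 0, s3: 5/3.
The most negative is -19/3 in column x5, so x5 would enter next.

x5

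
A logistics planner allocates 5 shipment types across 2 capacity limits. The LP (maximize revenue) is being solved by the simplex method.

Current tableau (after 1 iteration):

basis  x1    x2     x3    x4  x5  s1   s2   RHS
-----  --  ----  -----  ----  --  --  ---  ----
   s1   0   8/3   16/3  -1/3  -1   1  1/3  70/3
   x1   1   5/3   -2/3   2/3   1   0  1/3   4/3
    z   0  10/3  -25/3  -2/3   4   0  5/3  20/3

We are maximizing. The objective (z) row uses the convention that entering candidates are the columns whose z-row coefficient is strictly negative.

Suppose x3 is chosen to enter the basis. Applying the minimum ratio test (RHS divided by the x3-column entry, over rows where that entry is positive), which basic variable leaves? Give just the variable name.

Ratios: row 1 (s1): (70/3)/(16/3) = 35/8; row 2 (x1): entry -2/3 ≤ 0, skip.
Minimum ratio 35/8 is in the s1 row, so s1 leaves.

s1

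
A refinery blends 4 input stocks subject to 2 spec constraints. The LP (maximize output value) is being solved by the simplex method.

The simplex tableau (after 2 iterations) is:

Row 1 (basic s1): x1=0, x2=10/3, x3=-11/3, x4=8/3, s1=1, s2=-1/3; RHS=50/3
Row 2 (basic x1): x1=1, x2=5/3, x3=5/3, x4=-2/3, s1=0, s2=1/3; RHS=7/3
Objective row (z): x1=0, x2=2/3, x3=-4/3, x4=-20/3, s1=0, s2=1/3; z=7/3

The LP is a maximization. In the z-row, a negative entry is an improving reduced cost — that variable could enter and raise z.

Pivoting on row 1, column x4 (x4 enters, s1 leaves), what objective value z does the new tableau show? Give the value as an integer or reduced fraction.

Minimum ratio for x4: (50/3)/(8/3) = 25/4.
z changes by −(z-row coeff of x4)·ratio = −(-20/3)·(25/4) = 125/3.
New z = 7/3 + (125/3) = 44.

44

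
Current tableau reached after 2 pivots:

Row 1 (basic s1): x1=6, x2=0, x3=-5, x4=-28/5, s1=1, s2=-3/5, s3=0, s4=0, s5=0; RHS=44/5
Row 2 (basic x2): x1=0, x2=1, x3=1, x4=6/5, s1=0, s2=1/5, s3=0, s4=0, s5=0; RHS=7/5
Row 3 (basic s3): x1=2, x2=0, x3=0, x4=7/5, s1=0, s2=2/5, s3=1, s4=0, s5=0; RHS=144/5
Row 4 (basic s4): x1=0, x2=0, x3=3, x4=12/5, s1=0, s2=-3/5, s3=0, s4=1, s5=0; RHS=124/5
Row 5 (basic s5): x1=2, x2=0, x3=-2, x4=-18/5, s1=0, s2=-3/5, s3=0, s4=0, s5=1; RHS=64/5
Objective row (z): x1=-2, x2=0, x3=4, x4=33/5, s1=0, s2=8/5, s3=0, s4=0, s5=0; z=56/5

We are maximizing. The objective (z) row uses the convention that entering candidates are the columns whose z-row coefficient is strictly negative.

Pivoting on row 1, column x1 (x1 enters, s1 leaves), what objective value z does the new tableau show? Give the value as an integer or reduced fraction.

212/15

Minimum ratio for x1: (44/5)/6 = 22/15.
z changes by −(z-row coeff of x1)·ratio = −(-2)·(22/15) = 44/15.
New z = 56/5 + (44/15) = 212/15.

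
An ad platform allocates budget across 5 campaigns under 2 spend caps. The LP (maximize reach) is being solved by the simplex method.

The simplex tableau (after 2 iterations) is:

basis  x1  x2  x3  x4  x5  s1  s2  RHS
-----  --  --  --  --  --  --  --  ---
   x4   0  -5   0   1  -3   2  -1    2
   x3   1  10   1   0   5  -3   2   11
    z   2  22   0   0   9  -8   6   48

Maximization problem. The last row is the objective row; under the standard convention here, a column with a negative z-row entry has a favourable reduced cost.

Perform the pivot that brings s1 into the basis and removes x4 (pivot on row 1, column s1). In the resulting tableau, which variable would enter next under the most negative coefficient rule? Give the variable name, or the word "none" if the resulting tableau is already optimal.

x5

Pivot element 2. New z-row = old z-row − (-8)·(row 1/2).
Updated z-row coefficients: x1: 2, x2: 2, x3: 0, x4: 4, x5: -3, s1: 0, s2: 2.
The most negative is -3 in column x5, so x5 would enter next.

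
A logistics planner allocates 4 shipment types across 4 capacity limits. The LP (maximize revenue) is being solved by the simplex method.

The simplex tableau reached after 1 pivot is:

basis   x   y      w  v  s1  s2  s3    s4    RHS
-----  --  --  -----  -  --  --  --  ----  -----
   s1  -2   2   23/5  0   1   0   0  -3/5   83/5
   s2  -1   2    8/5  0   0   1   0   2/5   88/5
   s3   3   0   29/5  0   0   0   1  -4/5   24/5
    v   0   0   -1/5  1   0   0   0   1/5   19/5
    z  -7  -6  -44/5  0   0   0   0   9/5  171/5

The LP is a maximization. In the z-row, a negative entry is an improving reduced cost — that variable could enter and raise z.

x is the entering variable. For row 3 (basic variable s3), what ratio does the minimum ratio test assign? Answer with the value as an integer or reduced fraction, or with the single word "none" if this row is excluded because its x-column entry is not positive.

Ratio = RHS / (x entry) = (24/5) / 3 = 8/5.

8/5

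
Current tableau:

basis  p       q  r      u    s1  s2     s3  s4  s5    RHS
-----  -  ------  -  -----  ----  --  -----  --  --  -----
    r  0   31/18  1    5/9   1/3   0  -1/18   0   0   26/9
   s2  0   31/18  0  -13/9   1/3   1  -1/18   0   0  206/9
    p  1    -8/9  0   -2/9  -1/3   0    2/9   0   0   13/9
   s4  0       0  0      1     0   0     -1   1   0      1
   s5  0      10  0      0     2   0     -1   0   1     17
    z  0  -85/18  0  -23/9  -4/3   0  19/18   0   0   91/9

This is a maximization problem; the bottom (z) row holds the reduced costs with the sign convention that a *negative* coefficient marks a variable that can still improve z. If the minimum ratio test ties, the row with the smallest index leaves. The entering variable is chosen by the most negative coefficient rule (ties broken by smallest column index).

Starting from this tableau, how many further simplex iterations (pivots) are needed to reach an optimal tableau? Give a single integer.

pivot: q in, r out → z = 559/31
pivot: u in, s4 out → z = 591/31
pivot: s1 in, q out → z = 22
No improving column remains; optimal.

3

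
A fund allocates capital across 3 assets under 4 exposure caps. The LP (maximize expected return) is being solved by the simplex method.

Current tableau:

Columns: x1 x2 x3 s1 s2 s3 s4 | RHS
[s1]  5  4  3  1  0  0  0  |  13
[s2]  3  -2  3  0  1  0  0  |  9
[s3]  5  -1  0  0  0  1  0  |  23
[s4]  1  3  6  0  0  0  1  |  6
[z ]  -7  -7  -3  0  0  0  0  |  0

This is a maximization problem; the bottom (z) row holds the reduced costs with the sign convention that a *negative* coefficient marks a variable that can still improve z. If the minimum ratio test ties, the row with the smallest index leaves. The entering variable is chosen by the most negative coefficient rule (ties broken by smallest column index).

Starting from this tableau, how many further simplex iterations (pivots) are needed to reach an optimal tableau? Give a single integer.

pivot: x1 in, s1 out → z = 91/5
pivot: x2 in, s4 out → z = 224/11
No improving column remains; optimal.

2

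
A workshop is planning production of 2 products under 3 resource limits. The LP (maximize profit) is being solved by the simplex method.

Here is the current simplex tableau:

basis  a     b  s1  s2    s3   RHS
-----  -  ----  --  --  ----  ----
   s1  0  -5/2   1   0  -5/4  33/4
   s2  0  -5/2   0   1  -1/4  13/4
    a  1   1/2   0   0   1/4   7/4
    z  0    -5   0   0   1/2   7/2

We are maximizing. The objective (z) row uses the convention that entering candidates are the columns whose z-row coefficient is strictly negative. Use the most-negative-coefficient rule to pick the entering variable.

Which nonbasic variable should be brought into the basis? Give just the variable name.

b

Objective-row coefficients: a: 0, b: -5, s1: 0, s2: 0, s3: 1/2.
The most negative is -5 in column b, so b enters.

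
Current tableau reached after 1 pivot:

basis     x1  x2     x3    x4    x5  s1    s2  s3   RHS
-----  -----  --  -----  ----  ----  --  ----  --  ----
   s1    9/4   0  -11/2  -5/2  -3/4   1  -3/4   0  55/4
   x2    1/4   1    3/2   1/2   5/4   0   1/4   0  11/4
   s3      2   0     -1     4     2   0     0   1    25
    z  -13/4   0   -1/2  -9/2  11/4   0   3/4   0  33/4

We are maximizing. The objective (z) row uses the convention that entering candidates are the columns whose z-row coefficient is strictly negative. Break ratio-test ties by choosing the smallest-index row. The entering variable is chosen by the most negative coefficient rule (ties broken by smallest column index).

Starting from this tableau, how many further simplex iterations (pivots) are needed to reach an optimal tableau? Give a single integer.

pivot: x4 in, x2 out → z = 33
pivot: x1 in, s1 out → z = 286/7
No improving column remains; optimal.

2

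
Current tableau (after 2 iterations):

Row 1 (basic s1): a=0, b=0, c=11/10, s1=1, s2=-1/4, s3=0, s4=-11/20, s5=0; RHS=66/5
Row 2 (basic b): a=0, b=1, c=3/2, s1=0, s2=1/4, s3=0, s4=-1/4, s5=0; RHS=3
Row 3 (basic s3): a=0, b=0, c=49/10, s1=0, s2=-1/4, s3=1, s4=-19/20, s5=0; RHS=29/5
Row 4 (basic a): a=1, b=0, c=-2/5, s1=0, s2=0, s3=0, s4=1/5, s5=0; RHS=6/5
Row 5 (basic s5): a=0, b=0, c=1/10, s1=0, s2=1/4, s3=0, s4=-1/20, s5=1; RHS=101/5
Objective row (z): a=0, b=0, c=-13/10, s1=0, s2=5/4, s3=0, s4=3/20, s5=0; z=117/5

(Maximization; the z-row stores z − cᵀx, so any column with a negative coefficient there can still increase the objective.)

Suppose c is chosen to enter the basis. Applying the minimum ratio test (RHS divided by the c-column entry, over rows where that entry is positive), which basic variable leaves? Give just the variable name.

Ratios: row 1 (s1): (66/5)/(11/10) = 12; row 2 (b): 3/(3/2) = 2; row 3 (s3): (29/5)/(49/10) = 58/49; row 4 (a): entry -2/5 ≤ 0, skip; row 5 (s5): (101/5)/(1/10) = 202.
Minimum ratio 58/49 is in the s3 row, so s3 leaves.

s3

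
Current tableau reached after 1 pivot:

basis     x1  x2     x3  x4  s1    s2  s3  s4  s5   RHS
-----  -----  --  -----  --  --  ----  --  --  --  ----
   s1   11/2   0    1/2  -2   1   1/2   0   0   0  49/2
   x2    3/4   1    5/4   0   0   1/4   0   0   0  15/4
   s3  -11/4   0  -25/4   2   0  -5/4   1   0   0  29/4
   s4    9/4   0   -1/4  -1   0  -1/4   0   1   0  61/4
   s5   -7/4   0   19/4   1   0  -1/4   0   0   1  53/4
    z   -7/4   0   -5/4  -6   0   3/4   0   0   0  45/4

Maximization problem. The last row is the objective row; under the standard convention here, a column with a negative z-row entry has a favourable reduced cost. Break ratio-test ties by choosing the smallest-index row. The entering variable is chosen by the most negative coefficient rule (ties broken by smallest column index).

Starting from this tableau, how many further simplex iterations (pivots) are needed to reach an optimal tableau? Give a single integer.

pivot: x4 in, s3 out → z = 33
pivot: x3 in, s5 out → z = 517/9
pivot: x1 in, x2 out → z = 4463/51
No improving column remains; optimal.

3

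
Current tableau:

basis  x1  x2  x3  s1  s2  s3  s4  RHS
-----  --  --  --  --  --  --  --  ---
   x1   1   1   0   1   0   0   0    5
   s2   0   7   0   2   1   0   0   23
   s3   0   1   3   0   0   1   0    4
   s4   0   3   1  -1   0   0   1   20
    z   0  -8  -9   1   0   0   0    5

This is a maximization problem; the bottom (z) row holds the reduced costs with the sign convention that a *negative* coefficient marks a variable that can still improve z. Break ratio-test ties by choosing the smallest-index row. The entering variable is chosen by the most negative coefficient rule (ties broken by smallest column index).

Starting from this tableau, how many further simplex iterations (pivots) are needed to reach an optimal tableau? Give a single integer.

pivot: x3 in, s3 out → z = 17
pivot: x2 in, s2 out → z = 234/7
No improving column remains; optimal.

2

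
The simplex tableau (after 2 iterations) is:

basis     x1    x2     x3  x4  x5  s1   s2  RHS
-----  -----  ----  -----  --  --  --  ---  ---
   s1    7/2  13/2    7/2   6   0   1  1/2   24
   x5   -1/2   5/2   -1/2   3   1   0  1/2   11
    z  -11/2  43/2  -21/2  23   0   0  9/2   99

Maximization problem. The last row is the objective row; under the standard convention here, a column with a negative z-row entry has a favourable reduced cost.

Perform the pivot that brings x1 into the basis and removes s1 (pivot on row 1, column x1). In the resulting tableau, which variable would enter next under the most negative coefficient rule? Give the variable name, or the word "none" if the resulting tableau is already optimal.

Pivot element 7/2. New z-row = old z-row − (-11/2)·(row 1/(7/2)).
Updated z-row coefficients: x1: 0, x2: 222/7, x3: -5, x4: 227/7, x5: 0, s1: 11/7, s2: 37/7.
The most negative is -5 in column x3, so x3 would enter next.

x3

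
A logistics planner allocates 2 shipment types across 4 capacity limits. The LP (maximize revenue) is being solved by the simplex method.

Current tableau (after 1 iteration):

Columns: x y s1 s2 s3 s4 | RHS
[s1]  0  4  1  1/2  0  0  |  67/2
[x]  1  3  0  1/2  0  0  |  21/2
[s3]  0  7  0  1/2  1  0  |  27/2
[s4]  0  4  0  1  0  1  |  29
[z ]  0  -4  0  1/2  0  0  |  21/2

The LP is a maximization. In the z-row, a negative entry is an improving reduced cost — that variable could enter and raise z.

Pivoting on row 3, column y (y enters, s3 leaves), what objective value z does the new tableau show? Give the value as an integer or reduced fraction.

255/14

Minimum ratio for y: (27/2)/7 = 27/14.
z changes by −(z-row coeff of y)·ratio = −(-4)·(27/14) = 54/7.
New z = 21/2 + (54/7) = 255/14.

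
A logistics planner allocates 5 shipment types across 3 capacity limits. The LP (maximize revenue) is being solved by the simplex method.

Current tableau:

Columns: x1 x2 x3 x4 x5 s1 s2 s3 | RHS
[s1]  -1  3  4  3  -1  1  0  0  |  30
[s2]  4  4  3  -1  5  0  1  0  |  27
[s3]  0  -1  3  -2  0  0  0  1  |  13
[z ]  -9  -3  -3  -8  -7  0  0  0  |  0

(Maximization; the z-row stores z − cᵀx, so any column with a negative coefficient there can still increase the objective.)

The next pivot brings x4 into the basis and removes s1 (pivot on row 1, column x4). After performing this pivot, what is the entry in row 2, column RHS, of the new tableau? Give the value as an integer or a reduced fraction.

Pivot element is row 1, column x4: 3.
Normalize row 1: new (row 1, RHS) = 30/3 = 10.
row 2 ← row 2 − (-1)·(new row 1): 27 − (-1)·10 = 37.

37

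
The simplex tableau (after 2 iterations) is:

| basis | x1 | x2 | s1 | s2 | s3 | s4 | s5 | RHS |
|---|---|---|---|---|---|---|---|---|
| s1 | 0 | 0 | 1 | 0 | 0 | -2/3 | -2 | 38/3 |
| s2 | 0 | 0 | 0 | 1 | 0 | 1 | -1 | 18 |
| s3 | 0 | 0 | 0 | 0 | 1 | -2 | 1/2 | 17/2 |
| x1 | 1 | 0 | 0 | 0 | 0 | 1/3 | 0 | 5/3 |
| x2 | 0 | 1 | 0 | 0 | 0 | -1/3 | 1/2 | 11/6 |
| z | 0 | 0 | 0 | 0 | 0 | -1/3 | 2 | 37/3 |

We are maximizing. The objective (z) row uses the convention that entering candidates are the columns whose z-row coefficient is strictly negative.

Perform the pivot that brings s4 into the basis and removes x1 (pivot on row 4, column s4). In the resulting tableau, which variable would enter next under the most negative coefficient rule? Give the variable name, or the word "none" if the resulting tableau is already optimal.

none

Pivot element 1/3. New z-row = old z-row − (-1/3)·(row 4/(1/3)).
Updated z-row coefficients: x1: 1, x2: 0, s1: 0, s2: 0, s3: 0, s4: 0, s5: 2.
No coefficient is strictly negative; the tableau after this pivot is optimal.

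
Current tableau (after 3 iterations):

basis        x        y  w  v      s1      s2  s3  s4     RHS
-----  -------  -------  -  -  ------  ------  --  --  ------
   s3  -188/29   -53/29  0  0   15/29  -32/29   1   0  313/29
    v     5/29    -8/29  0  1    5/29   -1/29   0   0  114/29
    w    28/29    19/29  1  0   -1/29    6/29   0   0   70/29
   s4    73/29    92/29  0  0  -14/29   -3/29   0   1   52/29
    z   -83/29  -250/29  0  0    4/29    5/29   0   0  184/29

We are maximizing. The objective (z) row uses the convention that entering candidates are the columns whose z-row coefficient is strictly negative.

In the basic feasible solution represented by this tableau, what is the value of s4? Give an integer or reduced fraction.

s4 is basic (row 4); its value is the RHS of that row: 52/29.

52/29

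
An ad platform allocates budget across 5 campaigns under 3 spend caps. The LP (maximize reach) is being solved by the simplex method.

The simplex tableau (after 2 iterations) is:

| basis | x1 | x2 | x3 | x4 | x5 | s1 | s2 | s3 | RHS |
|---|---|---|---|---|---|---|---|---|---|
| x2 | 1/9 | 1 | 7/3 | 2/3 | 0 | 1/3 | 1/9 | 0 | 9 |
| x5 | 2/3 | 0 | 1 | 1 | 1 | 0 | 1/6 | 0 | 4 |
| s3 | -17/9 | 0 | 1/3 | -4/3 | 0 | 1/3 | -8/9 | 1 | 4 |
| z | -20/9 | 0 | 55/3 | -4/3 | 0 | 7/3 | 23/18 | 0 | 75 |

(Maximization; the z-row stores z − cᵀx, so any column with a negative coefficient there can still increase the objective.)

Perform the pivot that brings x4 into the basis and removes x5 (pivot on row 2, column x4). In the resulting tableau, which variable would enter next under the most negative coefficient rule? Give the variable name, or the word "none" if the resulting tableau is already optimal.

x1

Pivot element 1. New z-row = old z-row − (-4/3)·(row 2/1).
Updated z-row coefficients: x1: -4/3, x2: 0, x3: 59/3, x4: 0, x5: 4/3, s1: 7/3, s2: 3/2, s3: 0.
The most negative is -4/3 in column x1, so x1 would enter next.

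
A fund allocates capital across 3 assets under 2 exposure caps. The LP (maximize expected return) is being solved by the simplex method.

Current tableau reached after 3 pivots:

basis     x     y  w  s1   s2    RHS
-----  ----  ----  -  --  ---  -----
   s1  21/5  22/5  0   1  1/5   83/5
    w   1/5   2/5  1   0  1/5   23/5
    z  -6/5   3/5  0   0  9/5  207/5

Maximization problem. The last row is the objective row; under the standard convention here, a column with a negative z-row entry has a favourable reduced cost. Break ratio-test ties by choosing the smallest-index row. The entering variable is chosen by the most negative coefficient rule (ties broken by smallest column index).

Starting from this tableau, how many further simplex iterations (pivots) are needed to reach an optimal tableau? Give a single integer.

1

pivot: x in, s1 out → z = 323/7
No improving column remains; optimal.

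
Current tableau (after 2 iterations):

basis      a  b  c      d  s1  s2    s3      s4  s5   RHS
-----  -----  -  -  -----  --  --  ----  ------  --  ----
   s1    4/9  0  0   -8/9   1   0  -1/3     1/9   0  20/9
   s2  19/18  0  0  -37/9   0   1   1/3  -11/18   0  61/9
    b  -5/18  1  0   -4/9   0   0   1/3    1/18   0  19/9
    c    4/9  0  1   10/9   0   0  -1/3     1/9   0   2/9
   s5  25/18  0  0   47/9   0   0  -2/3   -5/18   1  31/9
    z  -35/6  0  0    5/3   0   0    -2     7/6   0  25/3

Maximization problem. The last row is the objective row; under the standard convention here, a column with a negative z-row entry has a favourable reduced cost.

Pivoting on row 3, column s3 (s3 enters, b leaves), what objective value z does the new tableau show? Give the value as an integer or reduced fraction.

21

Minimum ratio for s3: (19/9)/(1/3) = 19/3.
z changes by −(z-row coeff of s3)·ratio = −(-2)·(19/3) = 38/3.
New z = 25/3 + (38/3) = 21.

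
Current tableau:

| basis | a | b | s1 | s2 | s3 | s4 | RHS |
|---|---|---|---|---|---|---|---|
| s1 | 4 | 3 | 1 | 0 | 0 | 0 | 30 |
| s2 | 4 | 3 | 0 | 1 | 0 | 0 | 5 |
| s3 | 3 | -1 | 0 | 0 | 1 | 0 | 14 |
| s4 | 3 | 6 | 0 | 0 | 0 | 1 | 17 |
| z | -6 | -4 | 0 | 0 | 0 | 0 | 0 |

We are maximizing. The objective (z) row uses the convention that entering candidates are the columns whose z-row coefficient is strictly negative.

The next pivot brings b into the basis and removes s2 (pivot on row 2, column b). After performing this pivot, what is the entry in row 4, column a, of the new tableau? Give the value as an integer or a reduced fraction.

Pivot element is row 2, column b: 3.
Normalize row 2: new (row 2, a) = 4/3 = 4/3.
row 4 ← row 4 − 6·(new row 2): 3 − 6·(4/3) = -5.

-5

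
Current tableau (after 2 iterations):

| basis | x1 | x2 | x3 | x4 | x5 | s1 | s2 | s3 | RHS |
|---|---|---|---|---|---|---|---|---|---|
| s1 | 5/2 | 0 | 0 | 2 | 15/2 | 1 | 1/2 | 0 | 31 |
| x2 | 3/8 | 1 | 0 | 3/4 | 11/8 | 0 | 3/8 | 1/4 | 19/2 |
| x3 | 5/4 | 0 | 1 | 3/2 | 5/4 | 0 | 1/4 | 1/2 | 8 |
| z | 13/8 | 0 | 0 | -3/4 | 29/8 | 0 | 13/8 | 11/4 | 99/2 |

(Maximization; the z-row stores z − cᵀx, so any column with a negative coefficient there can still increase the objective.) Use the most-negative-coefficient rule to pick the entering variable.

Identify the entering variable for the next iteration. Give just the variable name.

Objective-row coefficients: x1: 13/8, x2: 0, x3: 0, x4: -3/4, x5: 29/8, s1: 0, s2: 13/8, s3: 11/4.
The most negative is -3/4 in column x4, so x4 enters.

x4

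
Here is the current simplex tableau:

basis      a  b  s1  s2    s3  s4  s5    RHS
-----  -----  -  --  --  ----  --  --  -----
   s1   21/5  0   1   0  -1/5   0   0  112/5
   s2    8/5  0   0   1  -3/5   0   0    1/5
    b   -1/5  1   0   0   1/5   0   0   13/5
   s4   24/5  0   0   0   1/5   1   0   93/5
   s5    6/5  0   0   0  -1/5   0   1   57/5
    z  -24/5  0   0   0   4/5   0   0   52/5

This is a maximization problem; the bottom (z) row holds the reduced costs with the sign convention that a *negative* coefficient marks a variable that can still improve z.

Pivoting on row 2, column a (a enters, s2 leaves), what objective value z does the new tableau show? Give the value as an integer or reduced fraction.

Minimum ratio for a: (1/5)/(8/5) = 1/8.
z changes by −(z-row coeff of a)·ratio = −(-24/5)·(1/8) = 3/5.
New z = 52/5 + (3/5) = 11.

11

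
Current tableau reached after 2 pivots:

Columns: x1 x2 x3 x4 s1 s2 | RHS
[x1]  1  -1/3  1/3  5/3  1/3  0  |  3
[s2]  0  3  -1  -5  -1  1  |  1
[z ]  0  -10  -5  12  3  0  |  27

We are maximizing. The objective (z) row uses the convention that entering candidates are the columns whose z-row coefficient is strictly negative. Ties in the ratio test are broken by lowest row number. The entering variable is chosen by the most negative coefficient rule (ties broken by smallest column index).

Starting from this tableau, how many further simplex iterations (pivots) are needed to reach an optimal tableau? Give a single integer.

2

pivot: x2 in, s2 out → z = 91/3
pivot: x3 in, x1 out → z = 147
No improving column remains; optimal.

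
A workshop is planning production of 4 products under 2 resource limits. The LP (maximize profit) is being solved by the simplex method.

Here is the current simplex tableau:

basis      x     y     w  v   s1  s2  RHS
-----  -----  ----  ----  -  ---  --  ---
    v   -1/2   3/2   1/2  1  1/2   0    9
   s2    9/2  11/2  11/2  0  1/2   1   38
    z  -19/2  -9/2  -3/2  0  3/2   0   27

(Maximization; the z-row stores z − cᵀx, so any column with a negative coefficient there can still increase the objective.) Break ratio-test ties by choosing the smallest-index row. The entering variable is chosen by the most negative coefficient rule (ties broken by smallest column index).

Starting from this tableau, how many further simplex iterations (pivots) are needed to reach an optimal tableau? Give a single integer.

1

pivot: x in, s2 out → z = 965/9
No improving column remains; optimal.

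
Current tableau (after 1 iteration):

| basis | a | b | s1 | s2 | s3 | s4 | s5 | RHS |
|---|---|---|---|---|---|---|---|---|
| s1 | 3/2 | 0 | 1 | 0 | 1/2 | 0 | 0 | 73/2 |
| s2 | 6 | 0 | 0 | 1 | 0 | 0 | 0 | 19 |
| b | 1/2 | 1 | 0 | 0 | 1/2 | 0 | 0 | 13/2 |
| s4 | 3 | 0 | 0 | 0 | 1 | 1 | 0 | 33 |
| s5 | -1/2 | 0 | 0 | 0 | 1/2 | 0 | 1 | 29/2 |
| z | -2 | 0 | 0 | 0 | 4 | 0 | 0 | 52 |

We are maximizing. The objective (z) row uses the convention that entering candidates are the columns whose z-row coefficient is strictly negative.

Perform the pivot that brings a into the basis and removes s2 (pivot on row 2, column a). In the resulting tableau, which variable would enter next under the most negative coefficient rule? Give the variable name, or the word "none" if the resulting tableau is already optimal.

Pivot element 6. New z-row = old z-row − (-2)·(row 2/6).
Updated z-row coefficients: a: 0, b: 0, s1: 0, s2: 1/3, s3: 4, s4: 0, s5: 0.
No coefficient is strictly negative; the tableau after this pivot is optimal.

none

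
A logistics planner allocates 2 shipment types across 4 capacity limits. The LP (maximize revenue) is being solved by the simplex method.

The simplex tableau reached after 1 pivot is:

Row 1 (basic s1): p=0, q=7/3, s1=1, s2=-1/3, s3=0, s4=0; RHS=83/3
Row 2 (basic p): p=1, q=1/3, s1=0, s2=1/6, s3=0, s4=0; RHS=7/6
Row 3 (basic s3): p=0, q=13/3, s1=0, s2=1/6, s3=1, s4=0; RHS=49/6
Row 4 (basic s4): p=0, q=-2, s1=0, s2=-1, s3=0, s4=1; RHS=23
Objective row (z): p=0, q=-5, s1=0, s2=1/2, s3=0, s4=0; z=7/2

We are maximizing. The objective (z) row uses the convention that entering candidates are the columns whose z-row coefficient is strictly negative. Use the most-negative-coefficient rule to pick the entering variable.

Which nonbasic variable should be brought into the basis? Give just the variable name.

Objective-row coefficients: p: 0, q: -5, s1: 0, s2: 1/2, s3: 0, s4: 0.
The most negative is -5 in column q, so q enters.

q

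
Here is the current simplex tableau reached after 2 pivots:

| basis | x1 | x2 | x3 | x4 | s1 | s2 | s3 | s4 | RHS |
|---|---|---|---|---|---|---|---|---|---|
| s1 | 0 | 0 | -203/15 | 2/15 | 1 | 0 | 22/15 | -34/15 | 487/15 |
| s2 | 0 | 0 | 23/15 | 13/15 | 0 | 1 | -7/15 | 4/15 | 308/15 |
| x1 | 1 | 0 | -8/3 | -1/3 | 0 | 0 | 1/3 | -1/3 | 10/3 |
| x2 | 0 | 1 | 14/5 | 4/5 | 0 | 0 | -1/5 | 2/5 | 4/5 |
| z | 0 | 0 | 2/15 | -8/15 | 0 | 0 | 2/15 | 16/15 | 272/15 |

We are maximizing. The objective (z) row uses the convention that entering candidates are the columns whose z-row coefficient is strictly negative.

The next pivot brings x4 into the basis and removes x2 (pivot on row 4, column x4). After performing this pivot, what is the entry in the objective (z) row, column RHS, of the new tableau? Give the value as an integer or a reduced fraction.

Pivot element is row 4, column x4: 4/5.
Normalize row 4: new (row 4, RHS) = (4/5)/(4/5) = 1.
z-row ← z-row − (-8/15)·(new row 4): 272/15 − (-8/15)·1 = 56/3.

56/3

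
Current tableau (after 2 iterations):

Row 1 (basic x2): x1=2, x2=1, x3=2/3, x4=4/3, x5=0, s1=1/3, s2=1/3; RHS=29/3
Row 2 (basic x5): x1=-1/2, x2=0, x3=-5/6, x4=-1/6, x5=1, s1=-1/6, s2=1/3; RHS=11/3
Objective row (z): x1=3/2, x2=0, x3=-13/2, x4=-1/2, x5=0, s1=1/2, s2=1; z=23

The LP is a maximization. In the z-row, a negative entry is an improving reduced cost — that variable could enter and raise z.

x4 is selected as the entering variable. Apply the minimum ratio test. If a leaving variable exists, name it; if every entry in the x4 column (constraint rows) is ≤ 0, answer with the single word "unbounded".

x2

Ratios: row 1 (x2): (29/3)/(4/3) = 29/4; row 2 (x5): entry -1/6 ≤ 0, skip.
Minimum ratio is in the x2 row, so x2 leaves.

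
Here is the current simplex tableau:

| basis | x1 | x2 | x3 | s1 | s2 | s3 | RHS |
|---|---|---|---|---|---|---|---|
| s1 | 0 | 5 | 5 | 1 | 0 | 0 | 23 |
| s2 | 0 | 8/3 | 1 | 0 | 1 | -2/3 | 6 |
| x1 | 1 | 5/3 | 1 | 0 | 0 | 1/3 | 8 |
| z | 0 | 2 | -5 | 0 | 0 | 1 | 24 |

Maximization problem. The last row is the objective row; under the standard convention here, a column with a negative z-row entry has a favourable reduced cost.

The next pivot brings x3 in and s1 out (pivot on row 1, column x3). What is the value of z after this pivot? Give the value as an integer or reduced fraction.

47

Minimum ratio for x3: 23/5 = 23/5.
z changes by −(z-row coeff of x3)·ratio = −(-5)·(23/5) = 23.
New z = 24 + 23 = 47.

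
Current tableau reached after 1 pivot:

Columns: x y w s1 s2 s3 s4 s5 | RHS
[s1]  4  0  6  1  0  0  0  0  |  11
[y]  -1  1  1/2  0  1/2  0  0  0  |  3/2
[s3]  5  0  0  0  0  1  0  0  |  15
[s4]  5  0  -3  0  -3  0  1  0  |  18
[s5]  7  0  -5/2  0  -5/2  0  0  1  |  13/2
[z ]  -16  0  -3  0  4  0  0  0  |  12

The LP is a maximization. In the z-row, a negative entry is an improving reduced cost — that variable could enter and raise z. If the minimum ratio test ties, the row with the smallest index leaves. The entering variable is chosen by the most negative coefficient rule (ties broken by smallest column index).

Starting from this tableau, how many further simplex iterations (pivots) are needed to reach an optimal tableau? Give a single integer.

3

pivot: x in, s5 out → z = 188/7
pivot: w in, s1 out → z = 1841/52
pivot: s2 in, w out → z = 178/5
No improving column remains; optimal.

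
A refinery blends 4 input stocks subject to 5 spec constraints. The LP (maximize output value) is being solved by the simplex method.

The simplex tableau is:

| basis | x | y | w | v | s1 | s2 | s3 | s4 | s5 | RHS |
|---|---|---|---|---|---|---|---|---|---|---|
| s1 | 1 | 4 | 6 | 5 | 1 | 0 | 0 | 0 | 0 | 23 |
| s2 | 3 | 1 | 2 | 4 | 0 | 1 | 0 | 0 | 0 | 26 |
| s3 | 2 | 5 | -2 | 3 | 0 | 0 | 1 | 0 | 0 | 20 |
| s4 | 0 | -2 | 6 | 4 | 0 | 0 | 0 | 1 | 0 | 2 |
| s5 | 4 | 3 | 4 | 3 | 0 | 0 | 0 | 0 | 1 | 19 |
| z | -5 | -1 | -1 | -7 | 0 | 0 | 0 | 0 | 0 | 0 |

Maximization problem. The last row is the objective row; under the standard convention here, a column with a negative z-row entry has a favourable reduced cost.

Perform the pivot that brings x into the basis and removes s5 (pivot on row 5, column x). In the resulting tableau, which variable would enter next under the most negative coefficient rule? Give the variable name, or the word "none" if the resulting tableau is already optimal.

v

Pivot element 4. New z-row = old z-row − (-5)·(row 5/4).
Updated z-row coefficients: x: 0, y: 11/4, w: 4, v: -13/4, s1: 0, s2: 0, s3: 0, s4: 0, s5: 5/4.
The most negative is -13/4 in column v, so v would enter next.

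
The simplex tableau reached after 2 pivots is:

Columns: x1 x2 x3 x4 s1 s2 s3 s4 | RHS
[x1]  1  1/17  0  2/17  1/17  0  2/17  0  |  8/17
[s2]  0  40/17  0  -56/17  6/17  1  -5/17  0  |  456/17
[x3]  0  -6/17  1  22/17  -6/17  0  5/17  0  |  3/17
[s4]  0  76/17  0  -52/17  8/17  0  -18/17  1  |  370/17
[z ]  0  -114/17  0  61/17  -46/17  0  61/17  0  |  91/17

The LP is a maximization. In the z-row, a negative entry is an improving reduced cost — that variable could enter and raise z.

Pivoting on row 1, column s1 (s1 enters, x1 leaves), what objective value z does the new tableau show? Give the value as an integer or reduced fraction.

Minimum ratio for s1: (8/17)/(1/17) = 8.
z changes by −(z-row coeff of s1)·ratio = −(-46/17)·8 = 368/17.
New z = 91/17 + (368/17) = 27.

27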